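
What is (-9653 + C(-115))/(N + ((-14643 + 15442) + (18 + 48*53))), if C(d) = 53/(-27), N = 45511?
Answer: -65171/329886 ≈ -0.19756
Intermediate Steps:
C(d) = -53/27 (C(d) = 53*(-1/27) = -53/27)
(-9653 + C(-115))/(N + ((-14643 + 15442) + (18 + 48*53))) = (-9653 - 53/27)/(45511 + ((-14643 + 15442) + (18 + 48*53))) = -260684/(27*(45511 + (799 + (18 + 2544)))) = -260684/(27*(45511 + (799 + 2562))) = -260684/(27*(45511 + 3361)) = -260684/27/48872 = -260684/27*1/48872 = -65171/329886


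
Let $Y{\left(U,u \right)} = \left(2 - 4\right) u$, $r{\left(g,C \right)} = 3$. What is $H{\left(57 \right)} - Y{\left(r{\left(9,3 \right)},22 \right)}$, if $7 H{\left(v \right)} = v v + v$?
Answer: $\frac{3614}{7} \approx 516.29$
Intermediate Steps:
$Y{\left(U,u \right)} = - 2 u$
$H{\left(v \right)} = \frac{v}{7} + \frac{v^{2}}{7}$ ($H{\left(v \right)} = \frac{v v + v}{7} = \frac{v^{2} + v}{7} = \frac{v + v^{2}}{7} = \frac{v}{7} + \frac{v^{2}}{7}$)
$H{\left(57 \right)} - Y{\left(r{\left(9,3 \right)},22 \right)} = \frac{1}{7} \cdot 57 \left(1 + 57\right) - \left(-2\right) 22 = \frac{1}{7} \cdot 57 \cdot 58 - -44 = \frac{3306}{7} + 44 = \frac{3614}{7}$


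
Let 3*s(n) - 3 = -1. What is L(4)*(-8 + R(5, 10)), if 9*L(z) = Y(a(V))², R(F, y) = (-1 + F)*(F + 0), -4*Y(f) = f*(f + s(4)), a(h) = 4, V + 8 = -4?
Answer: 784/27 ≈ 29.037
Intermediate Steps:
V = -12 (V = -8 - 4 = -12)
s(n) = ⅔ (s(n) = 1 + (⅓)*(-1) = 1 - ⅓ = ⅔)
Y(f) = -f*(⅔ + f)/4 (Y(f) = -f*(f + ⅔)/4 = -f*(⅔ + f)/4)
R(F, y) = F*(-1 + F) (R(F, y) = (-1 + F)*F = F*(-1 + F))
L(z) = 196/81 (L(z) = (-1/12*4*(2 + 3*4))²/9 = (-1/12*4*(2 + 12))²/9 = (-1/12*4*14)²/9 = (-14/3)²/9 = (⅑)*(196/9) = 196/81)
L(4)*(-8 + R(5, 10)) = 196*(-8 + 5*(-1 + 5))/81 = 196*(-8 + 5*4)/81 = 196*(-8 + 20)/81 = (196/81)*12 = 784/27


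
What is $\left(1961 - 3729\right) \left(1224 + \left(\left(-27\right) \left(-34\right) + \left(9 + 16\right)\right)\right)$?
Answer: $-3831256$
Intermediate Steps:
$\left(1961 - 3729\right) \left(1224 + \left(\left(-27\right) \left(-34\right) + \left(9 + 16\right)\right)\right) = - 1768 \left(1224 + \left(918 + 25\right)\right) = - 1768 \left(1224 + 943\right) = \left(-1768\right) 2167 = -3831256$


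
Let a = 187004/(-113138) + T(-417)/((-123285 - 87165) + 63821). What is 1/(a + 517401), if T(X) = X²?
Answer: 8294655901/4291639711001702 ≈ 1.9327e-6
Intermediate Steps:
a = -23546831599/8294655901 (a = 187004/(-113138) + (-417)²/((-123285 - 87165) + 63821) = 187004*(-1/113138) + 173889/(-210450 + 63821) = -93502/56569 + 173889/(-146629) = -93502/56569 + 173889*(-1/146629) = -93502/56569 - 173889/146629 = -23546831599/8294655901 ≈ -2.8388)
1/(a + 517401) = 1/(-23546831599/8294655901 + 517401) = 1/(4291639711001702/8294655901) = 8294655901/4291639711001702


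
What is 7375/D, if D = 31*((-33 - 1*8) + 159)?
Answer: 125/62 ≈ 2.0161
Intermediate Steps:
D = 3658 (D = 31*((-33 - 8) + 159) = 31*(-41 + 159) = 31*118 = 3658)
7375/D = 7375/3658 = 7375*(1/3658) = 125/62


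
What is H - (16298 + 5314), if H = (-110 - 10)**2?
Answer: -7212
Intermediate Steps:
H = 14400 (H = (-120)**2 = 14400)
H - (16298 + 5314) = 14400 - (16298 + 5314) = 14400 - 1*21612 = 14400 - 21612 = -7212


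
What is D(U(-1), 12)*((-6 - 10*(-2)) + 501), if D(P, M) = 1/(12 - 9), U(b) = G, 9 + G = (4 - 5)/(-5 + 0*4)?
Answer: 515/3 ≈ 171.67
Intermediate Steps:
G = -44/5 (G = -9 + (4 - 5)/(-5 + 0*4) = -9 - 1/(-5 + 0) = -9 - 1/(-5) = -9 - 1*(-⅕) = -9 + ⅕ = -44/5 ≈ -8.8000)
U(b) = -44/5
D(P, M) = ⅓ (D(P, M) = 1/3 = ⅓)
D(U(-1), 12)*((-6 - 10*(-2)) + 501) = ((-6 - 10*(-2)) + 501)/3 = ((-6 + 20) + 501)/3 = (14 + 501)/3 = (⅓)*515 = 515/3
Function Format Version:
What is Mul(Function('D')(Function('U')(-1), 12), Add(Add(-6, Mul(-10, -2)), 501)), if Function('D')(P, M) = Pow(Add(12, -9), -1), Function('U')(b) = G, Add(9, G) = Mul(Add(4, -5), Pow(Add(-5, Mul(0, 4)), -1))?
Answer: Rational(515, 3) ≈ 171.67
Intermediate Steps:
G = Rational(-44, 5) (G = Add(-9, Mul(Add(4, -5), Pow(Add(-5, Mul(0, 4)), -1))) = Add(-9, Mul(-1, Pow(Add(-5, 0), -1))) = Add(-9, Mul(-1, Pow(-5, -1))) = Add(-9, Mul(-1, Rational(-1, 5))) = Add(-9, Rational(1, 5)) = Rational(-44, 5) ≈ -8.8000)
Function('U')(b) = Rational(-44, 5)
Function('D')(P, M) = Rational(1, 3) (Function('D')(P, M) = Pow(3, -1) = Rational(1, 3))
Mul(Function('D')(Function('U')(-1), 12), Add(Add(-6, Mul(-10, -2)), 501)) = Mul(Rational(1, 3), Add(Add(-6, Mul(-10, -2)), 501)) = Mul(Rational(1, 3), Add(Add(-6, 20), 501)) = Mul(Rational(1, 3), Add(14, 501)) = Mul(Rational(1, 3), 515) = Rational(515, 3)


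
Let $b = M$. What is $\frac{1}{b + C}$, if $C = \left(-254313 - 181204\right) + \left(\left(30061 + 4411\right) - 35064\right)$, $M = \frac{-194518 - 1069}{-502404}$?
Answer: $- \frac{71772}{31300387207} \approx -2.293 \cdot 10^{-6}$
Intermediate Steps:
$M = \frac{27941}{71772}$ ($M = \left(-194518 - 1069\right) \left(- \frac{1}{502404}\right) = \left(-195587\right) \left(- \frac{1}{502404}\right) = \frac{27941}{71772} \approx 0.3893$)
$b = \frac{27941}{71772} \approx 0.3893$
$C = -436109$ ($C = -435517 + \left(34472 - 35064\right) = -435517 - 592 = -436109$)
$\frac{1}{b + C} = \frac{1}{\frac{27941}{71772} - 436109} = \frac{1}{- \frac{31300387207}{71772}} = - \frac{71772}{31300387207}$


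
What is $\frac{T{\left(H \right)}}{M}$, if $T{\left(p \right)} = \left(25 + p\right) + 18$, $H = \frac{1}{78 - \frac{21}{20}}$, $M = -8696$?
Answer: $- \frac{66197}{13383144} \approx -0.0049463$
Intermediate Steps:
$H = \frac{20}{1539}$ ($H = \frac{1}{78 - \frac{21}{20}} = \frac{1}{\frac{1539}{20}} = \frac{20}{1539} \approx 0.012995$)
$T{\left(p \right)} = 43 + p$
$\frac{T{\left(H \right)}}{M} = \frac{43 + \frac{20}{1539}}{-8696} = \frac{66197}{1539} \left(- \frac{1}{8696}\right) = - \frac{66197}{13383144}$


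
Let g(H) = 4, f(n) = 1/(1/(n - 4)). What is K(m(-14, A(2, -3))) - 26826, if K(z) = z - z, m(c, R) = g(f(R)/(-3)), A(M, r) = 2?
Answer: -26826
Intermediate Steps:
f(n) = -4 + n (f(n) = 1/(1/(-4 + n)) = -4 + n)
m(c, R) = 4
K(z) = 0
K(m(-14, A(2, -3))) - 26826 = 0 - 26826 = -26826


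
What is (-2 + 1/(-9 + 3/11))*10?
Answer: -1015/48 ≈ -21.146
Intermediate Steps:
(-2 + 1/(-9 + 3/11))*10 = (-2 + 1/(-96/11))*10 = (-2 - 11/96)*10 = -203/96*10 = -1015/48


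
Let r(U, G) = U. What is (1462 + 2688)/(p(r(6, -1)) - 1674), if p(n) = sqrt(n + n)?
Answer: -578925/233522 - 2075*sqrt(3)/700566 ≈ -2.4842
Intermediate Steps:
p(n) = sqrt(2)*sqrt(n) (p(n) = sqrt(2*n) = sqrt(2)*sqrt(n))
(1462 + 2688)/(p(r(6, -1)) - 1674) = (1462 + 2688)/(sqrt(2)*sqrt(6) - 1674) = 4150/(2*sqrt(3) - 1674) = 4150/(-1674 + 2*sqrt(3))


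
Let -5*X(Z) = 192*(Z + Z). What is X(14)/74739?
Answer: -256/17795 ≈ -0.014386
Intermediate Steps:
X(Z) = -384*Z/5 (X(Z) = -192*(Z + Z)/5 = -192*2*Z/5 = -384*Z/5)
X(14)/74739 = -384/5*14/74739 = -5376/5*1/74739 = -256/17795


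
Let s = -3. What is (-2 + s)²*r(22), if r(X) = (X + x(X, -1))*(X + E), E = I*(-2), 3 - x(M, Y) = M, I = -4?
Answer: 2250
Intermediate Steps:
x(M, Y) = 3 - M
E = 8 (E = -4*(-2) = 8)
r(X) = 24 + 3*X (r(X) = (X + (3 - X))*(X + 8) = 3*(8 + X) = 24 + 3*X)
(-2 + s)²*r(22) = (-2 - 3)²*(24 + 3*22) = (-5)²*(24 + 66) = 25*90 = 2250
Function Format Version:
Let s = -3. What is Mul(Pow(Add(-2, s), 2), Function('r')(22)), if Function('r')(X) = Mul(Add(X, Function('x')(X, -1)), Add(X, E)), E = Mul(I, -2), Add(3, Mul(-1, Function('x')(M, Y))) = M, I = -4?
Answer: 2250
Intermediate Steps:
Function('x')(M, Y) = Add(3, Mul(-1, M))
E = 8 (E = Mul(-4, -2) = 8)
Function('r')(X) = Add(24, Mul(3, X)) (Function('r')(X) = Mul(Add(X, Add(3, Mul(-1, X))), Add(X, 8)) = Mul(3, Add(8, X)) = Add(24, Mul(3, X)))
Mul(Pow(Add(-2, s), 2), Function('r')(22)) = Mul(Pow(Add(-2, -3), 2), Add(24, Mul(3, 22))) = Mul(Pow(-5, 2), Add(24, 66)) = Mul(25, 90) = 2250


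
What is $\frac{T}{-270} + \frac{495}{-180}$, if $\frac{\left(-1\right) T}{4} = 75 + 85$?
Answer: $- \frac{41}{108} \approx -0.37963$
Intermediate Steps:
$T = -640$ ($T = - 4 \left(75 + 85\right) = \left(-4\right) 160 = -640$)
$\frac{T}{-270} + \frac{495}{-180} = - \frac{640}{-270} + \frac{495}{-180} = \left(-640\right) \left(- \frac{1}{270}\right) + 495 \left(- \frac{1}{180}\right) = \frac{64}{27} - \frac{11}{4} = - \frac{41}{108}$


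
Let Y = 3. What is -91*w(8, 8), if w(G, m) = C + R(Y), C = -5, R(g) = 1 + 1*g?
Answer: 91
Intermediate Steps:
R(g) = 1 + g
w(G, m) = -1 (w(G, m) = -5 + (1 + 3) = -5 + 4 = -1)
-91*w(8, 8) = -91*(-1) = 91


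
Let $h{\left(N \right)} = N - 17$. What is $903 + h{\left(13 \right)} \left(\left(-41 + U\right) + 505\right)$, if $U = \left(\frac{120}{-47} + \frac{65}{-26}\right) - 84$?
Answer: $- \frac{28049}{47} \approx -596.79$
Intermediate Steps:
$U = - \frac{8371}{94}$ ($U = \left(120 \left(- \frac{1}{47}\right) + 65 \left(- \frac{1}{26}\right)\right) - 84 = \left(- \frac{120}{47} - \frac{5}{2}\right) - 84 = - \frac{475}{94} - 84 = - \frac{8371}{94} \approx -89.053$)
$h{\left(N \right)} = -17 + N$
$903 + h{\left(13 \right)} \left(\left(-41 + U\right) + 505\right) = 903 + \left(-17 + 13\right) \left(\left(-41 - \frac{8371}{94}\right) + 505\right) = 903 - 4 \left(- \frac{12225}{94} + 505\right) = 903 - \frac{70490}{47} = - \frac{28049}{47}$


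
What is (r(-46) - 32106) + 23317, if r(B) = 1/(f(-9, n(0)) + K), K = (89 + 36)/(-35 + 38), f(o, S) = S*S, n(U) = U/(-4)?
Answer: -1098622/125 ≈ -8789.0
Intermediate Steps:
n(U) = -U/4 (n(U) = U*(-¼) = -U/4)
f(o, S) = S²
K = 125/3 ≈ 41.667
r(B) = 3/125 (r(B) = 1/((-¼*0)² + 125/3) = 1/(0² + 125/3) = 1/(0 + 125/3) = 1/(125/3) = 3/125)
(r(-46) - 32106) + 23317 = (3/125 - 32106) + 23317 = -4013247/125 + 23317 = -1098622/125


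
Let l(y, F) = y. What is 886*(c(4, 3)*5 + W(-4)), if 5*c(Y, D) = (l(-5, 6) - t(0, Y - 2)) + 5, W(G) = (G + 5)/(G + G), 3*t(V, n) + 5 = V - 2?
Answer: 23479/12 ≈ 1956.6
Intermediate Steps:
t(V, n) = -7/3 + V/3 (t(V, n) = -5/3 + (V - 2)/3 = -5/3 + (-2 + V)/3 = -5/3 + (-⅔ + V/3) = -7/3 + V/3)
W(G) = (5 + G)/(2*G) (W(G) = (5 + G)/((2*G)) = (5 + G)*(1/(2*G)) = (5 + G)/(2*G))
c(Y, D) = 7/15 (c(Y, D) = ((-5 - (-7/3 + (⅓)*0)) + 5)/5 = ((-5 - (-7/3 + 0)) + 5)/5 = ((-5 - 1*(-7/3)) + 5)/5 = ((-5 + 7/3) + 5)/5 = (-8/3 + 5)/5 = (⅕)*(7/3) = 7/15)
886*(c(4, 3)*5 + W(-4)) = 886*((7/15)*5 + (½)*(5 - 4)/(-4)) = 886*(7/3 + (½)*(-¼)*1) = 886*(7/3 - ⅛) = 886*(53/24) = 23479/12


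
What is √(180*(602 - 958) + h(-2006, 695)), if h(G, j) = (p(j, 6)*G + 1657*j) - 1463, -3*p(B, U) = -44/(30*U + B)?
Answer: 4*√18708707955/525 ≈ 1042.1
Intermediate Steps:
p(B, U) = 44/(3*(B + 30*U)) (p(B, U) = -(-44)/(3*(30*U + B)) = -(-44)/(3*(B + 30*U)) = 44/(3*(B + 30*U)))
h(G, j) = -1463 + 1657*j + 44*G/(3*(180 + j)) (h(G, j) = ((44/(3*(j + 30*6)))*G + 1657*j) - 1463 = ((44/(3*(j + 180)))*G + 1657*j) - 1463 = ((44/(3*(180 + j)))*G + 1657*j) - 1463 = (44*G/(3*(180 + j)) + 1657*j) - 1463 = (1657*j + 44*G/(3*(180 + j))) - 1463 = -1463 + 1657*j + 44*G/(3*(180 + j)))
√(180*(602 - 958) + h(-2006, 695)) = √(180*(602 - 958) + ((44/3)*(-2006) + (-1463 + 1657*695)*(180 + 695))/(180 + 695)) = √(180*(-356) + (-88264/3 + (-1463 + 1151615)*875)/875) = √(-64080 + (-88264/3 + 1150152*875)/875) = √(-64080 + (-88264/3 + 1006383000)/875) = √(-64080 + (1/875)*(3019060736/3)) = √(-64080 + 3019060736/2625) = √(2850850736/2625) = 4*√18708707955/525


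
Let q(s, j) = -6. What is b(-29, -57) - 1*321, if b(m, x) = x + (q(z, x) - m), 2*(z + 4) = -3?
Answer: -355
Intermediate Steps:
z = -11/2 (z = -4 + (½)*(-3) = -4 - 3/2 = -11/2 ≈ -5.5000)
b(m, x) = -6 + x - m (b(m, x) = x + (-6 - m) = -6 + x - m)
b(-29, -57) - 1*321 = (-6 - 57 - 1*(-29)) - 1*321 = (-6 - 57 + 29) - 321 = -34 - 321 = -355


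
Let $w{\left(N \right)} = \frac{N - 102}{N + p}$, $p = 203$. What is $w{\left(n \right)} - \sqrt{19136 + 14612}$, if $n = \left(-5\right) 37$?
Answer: $- \frac{287}{18} - 2 \sqrt{8437} \approx -199.65$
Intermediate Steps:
$n = -185$
$w{\left(N \right)} = \frac{-102 + N}{203 + N}$ ($w{\left(N \right)} = \frac{N - 102}{N + 203} = \frac{-102 + N}{203 + N}$)
$w{\left(n \right)} - \sqrt{19136 + 14612} = \frac{-102 - 185}{203 - 185} - \sqrt{19136 + 14612} = \frac{1}{18} \left(-287\right) - \sqrt{33748} = \frac{1}{18} \left(-287\right) - 2 \sqrt{8437} = - \frac{287}{18} - 2 \sqrt{8437}$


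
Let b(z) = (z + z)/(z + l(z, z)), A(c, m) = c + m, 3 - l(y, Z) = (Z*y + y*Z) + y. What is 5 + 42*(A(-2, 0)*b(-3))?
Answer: -143/5 ≈ -28.600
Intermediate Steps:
l(y, Z) = 3 - y - 2*Z*y (l(y, Z) = 3 - ((Z*y + y*Z) + y) = 3 - ((Z*y + Z*y) + y) = 3 - (2*Z*y + y) = 3 - (y + 2*Z*y) = 3 + (-y - 2*Z*y) = 3 - y - 2*Z*y)
b(z) = 2*z/(3 - 2*z²) (b(z) = (z + z)/(z + (3 - z - 2*z*z)) = (2*z)/(z + (3 - z - 2*z²)) = (2*z)/(3 - 2*z²) = 2*z/(3 - 2*z²))
5 + 42*(A(-2, 0)*b(-3)) = 5 + 42*((-2 + 0)*(-2*(-3)/(-3 + 2*(-3)²))) = 5 + 42*(-(-4)*(-3)/(-3 + 2*9)) = 5 + 42*(-(-4)*(-3)/(-3 + 18)) = 5 + 42*(-(-4)*(-3)/15) = 5 + 42*(-2*⅖) = 5 + 42*(-⅘) = 5 - 168/5 = -143/5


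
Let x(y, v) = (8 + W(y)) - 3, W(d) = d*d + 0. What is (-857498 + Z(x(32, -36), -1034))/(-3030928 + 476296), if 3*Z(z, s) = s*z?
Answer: 151520/319329 ≈ 0.47449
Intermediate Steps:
W(d) = d**2 (W(d) = d**2 + 0 = d**2)
x(y, v) = 5 + y**2 (x(y, v) = (8 + y**2) - 3 = 5 + y**2)
Z(z, s) = s*z/3 (Z(z, s) = (s*z)/3 = s*z/3)
(-857498 + Z(x(32, -36), -1034))/(-3030928 + 476296) = (-857498 + (1/3)*(-1034)*(5 + 32**2))/(-3030928 + 476296) = (-857498 + (1/3)*(-1034)*(5 + 1024))/(-2554632) = (-857498 + (1/3)*(-1034)*1029)*(-1/2554632) = (-857498 - 354662)*(-1/2554632) = -1212160*(-1/2554632) = 151520/319329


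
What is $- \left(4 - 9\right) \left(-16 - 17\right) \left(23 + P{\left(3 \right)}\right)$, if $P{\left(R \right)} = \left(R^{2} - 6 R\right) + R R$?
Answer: $-3795$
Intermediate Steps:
$P{\left(R \right)} = - 6 R + 2 R^{2}$ ($P{\left(R \right)} = \left(R^{2} - 6 R\right) + R^{2} = - 6 R + 2 R^{2}$)
$- \left(4 - 9\right) \left(-16 - 17\right) \left(23 + P{\left(3 \right)}\right) = - \left(4 - 9\right) \left(-16 - 17\right) \left(23 + 2 \cdot 3 \left(-3 + 3\right)\right) = - \left(-5\right) \left(-33\right) \left(23 + 2 \cdot 3 \cdot 0\right) = \left(-1\right) 165 \left(23 + 0\right) = \left(-165\right) 23 = -3795$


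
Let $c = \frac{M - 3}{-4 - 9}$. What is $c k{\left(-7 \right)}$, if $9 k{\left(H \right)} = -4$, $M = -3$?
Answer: $- \frac{8}{39} \approx -0.20513$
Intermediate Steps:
$k{\left(H \right)} = - \frac{4}{9}$ ($k{\left(H \right)} = \frac{1}{9} \left(-4\right) = - \frac{4}{9}$)
$c = \frac{6}{13}$ ($c = \frac{-3 - 3}{-4 - 9} = - \frac{6}{-13} = \left(-6\right) \left(- \frac{1}{13}\right) = \frac{6}{13} \approx 0.46154$)
$c k{\left(-7 \right)} = \frac{6}{13} \left(- \frac{4}{9}\right) = - \frac{8}{39}$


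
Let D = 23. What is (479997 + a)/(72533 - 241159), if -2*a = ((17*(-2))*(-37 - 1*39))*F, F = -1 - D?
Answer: -511005/168626 ≈ -3.0304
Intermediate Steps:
F = -24 (F = -1 - 1*23 = -1 - 23 = -24)
a = 31008 (a = -(17*(-2))*(-37 - 1*39)*(-24)/2 = -(-34*(-37 - 39))*(-24)/2 = -(-34*(-76))*(-24)/2 = -1292*(-24) = -½*(-62016) = 31008)
(479997 + a)/(72533 - 241159) = (479997 + 31008)/(72533 - 241159) = 511005/(-168626) = 511005*(-1/168626) = -511005/168626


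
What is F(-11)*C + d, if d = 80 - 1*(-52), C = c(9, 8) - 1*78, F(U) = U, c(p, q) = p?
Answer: 891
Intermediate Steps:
C = -69 (C = 9 - 1*78 = 9 - 78 = -69)
d = 132 (d = 80 + 52 = 132)
F(-11)*C + d = -11*(-69) + 132 = 759 + 132 = 891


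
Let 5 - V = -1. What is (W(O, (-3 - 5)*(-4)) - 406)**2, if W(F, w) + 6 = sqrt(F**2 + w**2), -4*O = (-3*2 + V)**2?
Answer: 144400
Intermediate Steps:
V = 6 (V = 5 - 1*(-1) = 5 + 1 = 6)
O = 0 (O = -(-3*2 + 6)**2/4 = -(-6 + 6)**2/4 = -1/4*0**2 = -1/4*0 = 0)
W(F, w) = -6 + sqrt(F**2 + w**2)
(W(O, (-3 - 5)*(-4)) - 406)**2 = ((-6 + sqrt(0**2 + ((-3 - 5)*(-4))**2)) - 406)**2 = ((-6 + sqrt(0 + (-8*(-4))**2)) - 406)**2 = ((-6 + sqrt(0 + 32**2)) - 406)**2 = ((-6 + sqrt(0 + 1024)) - 406)**2 = ((-6 + sqrt(1024)) - 406)**2 = ((-6 + 32) - 406)**2 = (26 - 406)**2 = (-380)**2 = 144400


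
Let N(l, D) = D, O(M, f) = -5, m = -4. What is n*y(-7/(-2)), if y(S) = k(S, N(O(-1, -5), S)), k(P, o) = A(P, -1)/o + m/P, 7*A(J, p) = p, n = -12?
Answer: 696/49 ≈ 14.204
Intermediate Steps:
A(J, p) = p/7
k(P, o) = -4/P - 1/(7*o) (k(P, o) = ((1/7)*(-1))/o - 4/P = -1/(7*o) - 4/P = -4/P - 1/(7*o))
y(S) = -29/(7*S) (y(S) = -4/S - 1/(7*S) = -29/(7*S))
n*y(-7/(-2)) = -(-348)/(7*((-7/(-2)))) = -(-348)/(7*((-7*(-1/2)))) = -(-348)/(7*7/2) = -(-348)*2/(7*7) = -12*(-58/49) = 696/49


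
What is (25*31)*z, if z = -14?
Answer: -10850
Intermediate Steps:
(25*31)*z = (25*31)*(-14) = 775*(-14) = -10850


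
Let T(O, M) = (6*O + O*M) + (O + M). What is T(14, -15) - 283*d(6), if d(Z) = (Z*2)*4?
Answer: -13711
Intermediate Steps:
d(Z) = 8*Z (d(Z) = (2*Z)*4 = 8*Z)
T(O, M) = M + 7*O + M*O (T(O, M) = (6*O + M*O) + (M + O) = M + 7*O + M*O)
T(14, -15) - 283*d(6) = (-15 + 7*14 - 15*14) - 2264*6 = (-15 + 98 - 210) - 283*48 = -127 - 13584 = -13711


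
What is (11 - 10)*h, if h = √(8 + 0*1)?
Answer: 2*√2 ≈ 2.8284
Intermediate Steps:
h = 2*√2 (h = √(8 + 0) = √8 = 2*√2 ≈ 2.8284)
(11 - 10)*h = (11 - 10)*(2*√2) = 1*(2*√2) = 2*√2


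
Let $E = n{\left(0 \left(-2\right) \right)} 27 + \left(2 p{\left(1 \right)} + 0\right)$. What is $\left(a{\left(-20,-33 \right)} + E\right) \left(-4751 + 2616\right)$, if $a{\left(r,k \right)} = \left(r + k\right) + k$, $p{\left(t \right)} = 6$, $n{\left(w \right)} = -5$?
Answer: $446215$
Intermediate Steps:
$a{\left(r,k \right)} = r + 2 k$ ($a{\left(r,k \right)} = \left(k + r\right) + k = r + 2 k$)
$E = -123$ ($E = \left(-5\right) 27 + \left(2 \cdot 6 + 0\right) = -135 + \left(12 + 0\right) = -135 + 12 = -123$)
$\left(a{\left(-20,-33 \right)} + E\right) \left(-4751 + 2616\right) = \left(\left(-20 + 2 \left(-33\right)\right) - 123\right) \left(-4751 + 2616\right) = \left(\left(-20 - 66\right) - 123\right) \left(-2135\right) = \left(-86 - 123\right) \left(-2135\right) = \left(-209\right) \left(-2135\right) = 446215$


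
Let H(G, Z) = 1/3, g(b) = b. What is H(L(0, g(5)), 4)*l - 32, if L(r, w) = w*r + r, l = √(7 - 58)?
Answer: -32 + I*√51/3 ≈ -32.0 + 2.3805*I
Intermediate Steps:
l = I*√51 (l = √(-51) = I*√51 ≈ 7.1414*I)
L(r, w) = r + r*w (L(r, w) = r*w + r = r + r*w)
H(G, Z) = ⅓
H(L(0, g(5)), 4)*l - 32 = (I*√51)/3 - 32 = I*√51/3 - 32 = -32 + I*√51/3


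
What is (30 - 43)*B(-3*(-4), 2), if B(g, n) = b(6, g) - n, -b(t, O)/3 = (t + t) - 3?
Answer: 377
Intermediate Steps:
b(t, O) = 9 - 6*t (b(t, O) = -3*((t + t) - 3) = -3*(2*t - 3) = -3*(-3 + 2*t) = 9 - 6*t)
B(g, n) = -27 - n (B(g, n) = (9 - 6*6) - n = (9 - 36) - n = -27 - n)
(30 - 43)*B(-3*(-4), 2) = (30 - 43)*(-27 - 1*2) = -13*(-27 - 2) = -13*(-29) = 377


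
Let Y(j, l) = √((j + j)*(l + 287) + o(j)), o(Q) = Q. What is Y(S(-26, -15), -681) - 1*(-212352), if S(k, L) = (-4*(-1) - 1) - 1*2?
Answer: 212352 + I*√787 ≈ 2.1235e+5 + 28.054*I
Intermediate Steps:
S(k, L) = 1 (S(k, L) = (4 - 1) - 2 = 3 - 2 = 1)
Y(j, l) = √(j + 2*j*(287 + l)) (Y(j, l) = √((j + j)*(l + 287) + j) = √((2*j)*(287 + l) + j) = √(2*j*(287 + l) + j) = √(j + 2*j*(287 + l)))
Y(S(-26, -15), -681) - 1*(-212352) = √(1*(575 + 2*(-681))) - 1*(-212352) = √(1*(575 - 1362)) + 212352 = √(1*(-787)) + 212352 = √(-787) + 212352 = I*√787 + 212352 = 212352 + I*√787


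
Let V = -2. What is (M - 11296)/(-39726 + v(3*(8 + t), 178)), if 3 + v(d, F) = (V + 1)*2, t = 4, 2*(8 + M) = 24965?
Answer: -2357/79462 ≈ -0.029662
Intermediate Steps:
M = 24949/2 (M = -8 + (1/2)*24965 = -8 + 24965/2 = 24949/2 ≈ 12475.)
v(d, F) = -5 (v(d, F) = -3 + (-2 + 1)*2 = -3 - 1*2 = -3 - 2 = -5)
(M - 11296)/(-39726 + v(3*(8 + t), 178)) = (24949/2 - 11296)/(-39726 - 5) = (2357/2)/(-39731) = (2357/2)*(-1/39731) = -2357/79462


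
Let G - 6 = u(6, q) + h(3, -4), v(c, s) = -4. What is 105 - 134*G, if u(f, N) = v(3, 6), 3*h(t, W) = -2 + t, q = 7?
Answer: -623/3 ≈ -207.67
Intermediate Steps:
h(t, W) = -⅔ + t/3 (h(t, W) = (-2 + t)/3 = -⅔ + t/3)
u(f, N) = -4
G = 7/3 (G = 6 + (-4 + (-⅔ + (⅓)*3)) = 6 + (-4 + (-⅔ + 1)) = 6 + (-4 + ⅓) = 6 - 11/3 = 7/3 ≈ 2.3333)
105 - 134*G = 105 - 134*7/3 = 105 - 938/3 = -623/3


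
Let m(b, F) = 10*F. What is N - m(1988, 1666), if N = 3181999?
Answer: 3165339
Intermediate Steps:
N - m(1988, 1666) = 3181999 - 10*1666 = 3181999 - 1*16660 = 3181999 - 16660 = 3165339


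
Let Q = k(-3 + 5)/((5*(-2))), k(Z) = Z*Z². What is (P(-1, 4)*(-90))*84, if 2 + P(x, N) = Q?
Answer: 21168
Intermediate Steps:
k(Z) = Z³
Q = -⅘ (Q = (-3 + 5)³/((5*(-2))) = 2³/(-10) = 8*(-⅒) = -⅘ ≈ -0.80000)
P(x, N) = -14/5 (P(x, N) = -2 - ⅘ = -14/5)
(P(-1, 4)*(-90))*84 = -14/5*(-90)*84 = 252*84 = 21168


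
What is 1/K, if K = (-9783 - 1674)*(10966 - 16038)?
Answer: 1/58109904 ≈ 1.7209e-8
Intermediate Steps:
K = 58109904 (K = -11457*(-5072) = 58109904)
1/K = 1/58109904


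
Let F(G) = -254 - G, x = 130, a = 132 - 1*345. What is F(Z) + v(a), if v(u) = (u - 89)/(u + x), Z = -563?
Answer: 25949/83 ≈ 312.64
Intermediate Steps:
a = -213 (a = 132 - 345 = -213)
v(u) = (-89 + u)/(130 + u) (v(u) = (u - 89)/(u + 130) = (-89 + u)/(130 + u))
F(Z) + v(a) = (-254 - 1*(-563)) + (-89 - 213)/(130 - 213) = (-254 + 563) - 302/(-83) = 309 - 1/83*(-302) = 309 + 302/83 = 25949/83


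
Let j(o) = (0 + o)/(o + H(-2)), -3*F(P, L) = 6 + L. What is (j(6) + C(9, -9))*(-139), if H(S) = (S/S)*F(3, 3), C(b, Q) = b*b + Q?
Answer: -10286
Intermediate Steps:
F(P, L) = -2 - L/3 (F(P, L) = -(6 + L)/3 = -2 - L/3)
C(b, Q) = Q + b² (C(b, Q) = b² + Q = Q + b²)
H(S) = -3 (H(S) = (S/S)*(-2 - ⅓*3) = 1*(-2 - 1) = 1*(-3) = -3)
j(o) = o/(-3 + o) (j(o) = (0 + o)/(o - 3) = o/(-3 + o))
(j(6) + C(9, -9))*(-139) = (6/(-3 + 6) + (-9 + 9²))*(-139) = (6/3 + (-9 + 81))*(-139) = (6*(⅓) + 72)*(-139) = (2 + 72)*(-139) = 74*(-139) = -10286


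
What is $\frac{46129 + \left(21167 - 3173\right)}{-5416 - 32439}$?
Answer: $- \frac{64123}{37855} \approx -1.6939$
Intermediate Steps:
$\frac{46129 + \left(21167 - 3173\right)}{-5416 - 32439} = \frac{46129 + \left(21167 - 3173\right)}{-37855} = \left(46129 + 17994\right) \left(- \frac{1}{37855}\right) = 64123 \left(- \frac{1}{37855}\right) = - \frac{64123}{37855}$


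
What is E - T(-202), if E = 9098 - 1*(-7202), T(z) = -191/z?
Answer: 3292409/202 ≈ 16299.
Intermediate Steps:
E = 16300 (E = 9098 + 7202 = 16300)
E - T(-202) = 16300 - (-191)/(-202) = 16300 - (-191)*(-1)/202 = 16300 - 1*191/202 = 16300 - 191/202 = 3292409/202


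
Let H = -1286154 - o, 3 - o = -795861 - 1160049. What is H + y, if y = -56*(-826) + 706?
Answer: -3195105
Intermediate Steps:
o = 1955913 (o = 3 - (-795861 - 1160049) = 3 - 1*(-1955910) = 3 + 1955910 = 1955913)
H = -3242067 (H = -1286154 - 1*1955913 = -1286154 - 1955913 = -3242067)
y = 46962 (y = 46256 + 706 = 46962)
H + y = -3242067 + 46962 = -3195105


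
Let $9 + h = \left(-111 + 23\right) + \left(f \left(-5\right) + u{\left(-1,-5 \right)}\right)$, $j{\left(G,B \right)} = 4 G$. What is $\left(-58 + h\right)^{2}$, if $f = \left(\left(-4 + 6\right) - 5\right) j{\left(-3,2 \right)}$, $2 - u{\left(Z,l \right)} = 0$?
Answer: $110889$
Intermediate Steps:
$u{\left(Z,l \right)} = 2$ ($u{\left(Z,l \right)} = 2 - 0 = 2 + 0 = 2$)
$f = 36$ ($f = \left(\left(-4 + 6\right) - 5\right) 4 \left(-3\right) = \left(2 - 5\right) \left(-12\right) = \left(-3\right) \left(-12\right) = 36$)
$h = -275$ ($h = -9 + \left(\left(-111 + 23\right) + \left(36 \left(-5\right) + 2\right)\right) = -9 + \left(-88 + \left(-180 + 2\right)\right) = -9 - 266 = -275$)
$\left(-58 + h\right)^{2} = \left(-58 - 275\right)^{2} = \left(-333\right)^{2} = 110889$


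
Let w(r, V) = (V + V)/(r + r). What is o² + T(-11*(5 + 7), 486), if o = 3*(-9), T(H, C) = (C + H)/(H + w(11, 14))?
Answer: 522204/719 ≈ 726.29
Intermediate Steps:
w(r, V) = V/r (w(r, V) = (2*V)/((2*r)) = (2*V)*(1/(2*r)) = V/r)
T(H, C) = (C + H)/(14/11 + H) (T(H, C) = (C + H)/(H + 14/11) = (C + H)/(14/11 + H))
o = -27
o² + T(-11*(5 + 7), 486) = (-27)² + 11*(486 - 11*(5 + 7))/(14 + 11*(-11*(5 + 7))) = 729 + 11*(486 - 11*12)/(14 + 11*(-11*12)) = 729 + 11*(486 - 132)/(14 + 11*(-132)) = 729 + 11*354/(14 - 1452) = 729 + 11*354/(-1438) = 729 + 11*(-1/1438)*354 = 729 - 1947/719 = 522204/719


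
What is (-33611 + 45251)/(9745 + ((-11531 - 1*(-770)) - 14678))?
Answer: -5820/7847 ≈ -0.74168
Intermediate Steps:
(-33611 + 45251)/(9745 + ((-11531 - 1*(-770)) - 14678)) = 11640/(9745 + ((-11531 + 770) - 14678)) = 11640/(9745 + (-10761 - 14678)) = 11640/(9745 - 25439) = 11640/(-15694) = 11640*(-1/15694) = -5820/7847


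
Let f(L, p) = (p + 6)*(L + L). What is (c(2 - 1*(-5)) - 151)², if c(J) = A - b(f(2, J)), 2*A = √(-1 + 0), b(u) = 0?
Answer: (302 - I)²/4 ≈ 22801.0 - 151.0*I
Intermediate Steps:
f(L, p) = 2*L*(6 + p) (f(L, p) = (6 + p)*(2*L) = 2*L*(6 + p))
A = I/2 (A = √(-1 + 0)/2 = √(-1)/2 = I/2 ≈ 0.5*I)
c(J) = I/2 (c(J) = I/2 - 1*0 = I/2 + 0 = I/2)
(c(2 - 1*(-5)) - 151)² = (I/2 - 151)² = (-151 + I/2)²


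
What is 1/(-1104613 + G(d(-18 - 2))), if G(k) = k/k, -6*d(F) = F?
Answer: -1/1104612 ≈ -9.0530e-7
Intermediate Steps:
d(F) = -F/6
G(k) = 1
1/(-1104613 + G(d(-18 - 2))) = 1/(-1104613 + 1) = 1/(-1104612) = -1/1104612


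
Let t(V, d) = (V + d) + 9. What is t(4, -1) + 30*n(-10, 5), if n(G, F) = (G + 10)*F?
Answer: 12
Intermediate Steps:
t(V, d) = 9 + V + d
n(G, F) = F*(10 + G) (n(G, F) = (10 + G)*F = F*(10 + G))
t(4, -1) + 30*n(-10, 5) = (9 + 4 - 1) + 30*(5*(10 - 10)) = 12 + 30*(5*0) = 12 + 30*0 = 12 + 0 = 12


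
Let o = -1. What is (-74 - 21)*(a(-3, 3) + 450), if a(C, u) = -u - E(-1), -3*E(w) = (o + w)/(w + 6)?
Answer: -127357/3 ≈ -42452.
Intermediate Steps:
E(w) = -(-1 + w)/(3*(6 + w)) (E(w) = -(-1 + w)/(3*(w + 6)) = -(-1 + w)/(3*(6 + w)))
a(C, u) = -2/15 - u (a(C, u) = -u - (1 - 1*(-1))/(3*(6 - 1)) = -u - (1 + 1)/(3*5) = -u - 2/(3*5) = -u - 1*2/15 = -u - 2/15 = -2/15 - u)
(-74 - 21)*(a(-3, 3) + 450) = (-74 - 21)*((-2/15 - 1*3) + 450) = -95*((-2/15 - 3) + 450) = -95*(-47/15 + 450) = -95*6703/15 = -127357/3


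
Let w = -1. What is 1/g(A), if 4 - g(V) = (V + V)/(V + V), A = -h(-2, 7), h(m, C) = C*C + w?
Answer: ⅓ ≈ 0.33333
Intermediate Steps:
h(m, C) = -1 + C² (h(m, C) = C*C - 1 = C² - 1 = -1 + C²)
A = -48 (A = -(-1 + 7²) = -(-1 + 49) = -1*48 = -48)
g(V) = 3 (g(V) = 4 - (V + V)/(V + V) = 4 - 2*V/(2*V) = 4 - 2*V*1/(2*V) = 4 - 1*1 = 4 - 1 = 3)
1/g(A) = 1/3 = ⅓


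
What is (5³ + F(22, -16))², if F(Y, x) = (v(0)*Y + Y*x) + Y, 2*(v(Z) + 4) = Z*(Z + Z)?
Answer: 85849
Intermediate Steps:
v(Z) = -4 + Z² (v(Z) = -4 + (Z*(Z + Z))/2 = -4 + (Z*(2*Z))/2 = -4 + (2*Z²)/2 = -4 + Z²)
F(Y, x) = -3*Y + Y*x (F(Y, x) = ((-4 + 0²)*Y + Y*x) + Y = ((-4 + 0)*Y + Y*x) + Y = (-4*Y + Y*x) + Y = -3*Y + Y*x)
(5³ + F(22, -16))² = (5³ + 22*(-3 - 16))² = (125 + 22*(-19))² = (125 - 418)² = (-293)² = 85849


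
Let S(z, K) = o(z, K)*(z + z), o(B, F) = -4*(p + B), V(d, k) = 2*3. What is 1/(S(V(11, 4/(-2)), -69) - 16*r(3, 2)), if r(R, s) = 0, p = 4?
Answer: -1/480 ≈ -0.0020833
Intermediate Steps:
V(d, k) = 6
o(B, F) = -16 - 4*B (o(B, F) = -4*(4 + B) = -16 - 4*B)
S(z, K) = 2*z*(-16 - 4*z) (S(z, K) = (-16 - 4*z)*(z + z) = (-16 - 4*z)*(2*z) = 2*z*(-16 - 4*z))
1/(S(V(11, 4/(-2)), -69) - 16*r(3, 2)) = 1/(-8*6*(4 + 6) - 16*0) = 1/(-8*6*10 + 0) = 1/(-480 + 0) = 1/(-480) = -1/480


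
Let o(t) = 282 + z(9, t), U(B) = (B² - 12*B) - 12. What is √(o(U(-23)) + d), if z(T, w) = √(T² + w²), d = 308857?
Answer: √(309139 + √628930) ≈ 556.72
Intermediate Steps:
U(B) = -12 + B² - 12*B
o(t) = 282 + √(81 + t²) (o(t) = 282 + √(9² + t²) = 282 + √(81 + t²))
√(o(U(-23)) + d) = √((282 + √(81 + (-12 + (-23)² - 12*(-23))²)) + 308857) = √((282 + √(81 + (-12 + 529 + 276)²)) + 308857) = √((282 + √(81 + 793²)) + 308857) = √((282 + √(81 + 628849)) + 308857) = √((282 + √628930) + 308857) = √(309139 + √628930)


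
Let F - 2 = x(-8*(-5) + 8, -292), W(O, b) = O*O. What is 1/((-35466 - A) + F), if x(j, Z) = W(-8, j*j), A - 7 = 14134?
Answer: -1/49541 ≈ -2.0185e-5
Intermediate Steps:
A = 14141 (A = 7 + 14134 = 14141)
W(O, b) = O**2
x(j, Z) = 64 (x(j, Z) = (-8)**2 = 64)
F = 66 (F = 2 + 64 = 66)
1/((-35466 - A) + F) = 1/((-35466 - 1*14141) + 66) = 1/((-35466 - 14141) + 66) = 1/(-49607 + 66) = 1/(-49541) = -1/49541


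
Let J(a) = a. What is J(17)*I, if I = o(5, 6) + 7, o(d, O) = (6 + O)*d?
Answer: 1139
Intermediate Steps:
o(d, O) = d*(6 + O)
I = 67 (I = 5*(6 + 6) + 7 = 5*12 + 7 = 60 + 7 = 67)
J(17)*I = 17*67 = 1139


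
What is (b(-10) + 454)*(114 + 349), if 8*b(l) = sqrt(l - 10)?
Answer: 210202 + 463*I*sqrt(5)/4 ≈ 2.102e+5 + 258.82*I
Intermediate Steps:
b(l) = sqrt(-10 + l)/8 (b(l) = sqrt(l - 10)/8 = sqrt(-10 + l)/8)
(b(-10) + 454)*(114 + 349) = (sqrt(-10 - 10)/8 + 454)*(114 + 349) = (sqrt(-20)/8 + 454)*463 = ((2*I*sqrt(5))/8 + 454)*463 = (I*sqrt(5)/4 + 454)*463 = (454 + I*sqrt(5)/4)*463 = 210202 + 463*I*sqrt(5)/4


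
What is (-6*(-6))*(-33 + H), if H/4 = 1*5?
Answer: -468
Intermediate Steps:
H = 20 (H = 4*(1*5) = 4*5 = 20)
(-6*(-6))*(-33 + H) = (-6*(-6))*(-33 + 20) = 36*(-13) = -468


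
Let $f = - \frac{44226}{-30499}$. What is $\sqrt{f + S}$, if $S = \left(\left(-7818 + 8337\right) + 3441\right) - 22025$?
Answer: $\frac{i \sqrt{342908478659}}{4357} \approx 134.4 i$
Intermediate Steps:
$S = -18065$ ($S = \left(519 + 3441\right) - 22025 = 3960 - 22025 = -18065$)
$f = \frac{6318}{4357}$ ($f = \left(-44226\right) \left(- \frac{1}{30499}\right) = \frac{6318}{4357} \approx 1.4501$)
$\sqrt{f + S} = \sqrt{\frac{6318}{4357} - 18065} = \sqrt{- \frac{78702887}{4357}} = \frac{i \sqrt{342908478659}}{4357}$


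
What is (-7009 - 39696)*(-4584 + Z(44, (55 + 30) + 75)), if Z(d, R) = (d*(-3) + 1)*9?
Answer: 269160915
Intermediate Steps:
Z(d, R) = 9 - 27*d (Z(d, R) = (-3*d + 1)*9 = (1 - 3*d)*9 = 9 - 27*d)
(-7009 - 39696)*(-4584 + Z(44, (55 + 30) + 75)) = (-7009 - 39696)*(-4584 + (9 - 27*44)) = -46705*(-4584 + (9 - 1188)) = -46705*(-4584 - 1179) = -46705*(-5763) = 269160915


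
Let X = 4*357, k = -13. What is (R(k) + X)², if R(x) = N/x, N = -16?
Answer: 345216400/169 ≈ 2.0427e+6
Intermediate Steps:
R(x) = -16/x
X = 1428
(R(k) + X)² = (-16/(-13) + 1428)² = (-16*(-1/13) + 1428)² = (16/13 + 1428)² = (18580/13)² = 345216400/169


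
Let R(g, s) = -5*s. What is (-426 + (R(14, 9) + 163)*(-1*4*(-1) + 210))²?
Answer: 616330276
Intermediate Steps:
(-426 + (R(14, 9) + 163)*(-1*4*(-1) + 210))² = (-426 + (-5*9 + 163)*(-1*4*(-1) + 210))² = (-426 + (-45 + 163)*(-4*(-1) + 210))² = (-426 + 118*(4 + 210))² = (-426 + 118*214)² = (-426 + 25252)² = 24826² = 616330276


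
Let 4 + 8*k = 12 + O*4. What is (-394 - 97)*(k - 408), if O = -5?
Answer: 402129/2 ≈ 2.0106e+5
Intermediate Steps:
k = -3/2 (k = -1/2 + (12 - 5*4)/8 = -1/2 + (12 - 20)/8 = -1/2 + (1/8)*(-8) = -1/2 - 1 = -3/2 ≈ -1.5000)
(-394 - 97)*(k - 408) = (-394 - 97)*(-3/2 - 408) = -491*(-819/2) = 402129/2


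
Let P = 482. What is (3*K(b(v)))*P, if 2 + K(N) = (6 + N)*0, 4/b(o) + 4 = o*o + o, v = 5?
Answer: -2892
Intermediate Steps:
b(o) = 4/(-4 + o + o²) (b(o) = 4/(-4 + (o*o + o)) = 4/(-4 + (o² + o)) = 4/(-4 + (o + o²)) = 4/(-4 + o + o²))
K(N) = -2 (K(N) = -2 + (6 + N)*0 = -2 + 0 = -2)
(3*K(b(v)))*P = (3*(-2))*482 = -6*482 = -2892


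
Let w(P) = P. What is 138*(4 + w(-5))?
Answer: -138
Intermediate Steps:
138*(4 + w(-5)) = 138*(4 - 5) = 138*(-1) = -138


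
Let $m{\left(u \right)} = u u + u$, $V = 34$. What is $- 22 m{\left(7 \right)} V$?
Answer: $-41888$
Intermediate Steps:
$m{\left(u \right)} = u + u^{2}$ ($m{\left(u \right)} = u^{2} + u = u + u^{2}$)
$- 22 m{\left(7 \right)} V = - 22 \cdot 7 \left(1 + 7\right) 34 = - 22 \cdot 7 \cdot 8 \cdot 34 = \left(-22\right) 56 \cdot 34 = \left(-1232\right) 34 = -41888$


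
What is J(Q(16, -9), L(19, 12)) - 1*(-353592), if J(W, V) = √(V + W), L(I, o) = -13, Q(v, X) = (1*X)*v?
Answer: 353592 + I*√157 ≈ 3.5359e+5 + 12.53*I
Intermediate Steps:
Q(v, X) = X*v
J(Q(16, -9), L(19, 12)) - 1*(-353592) = √(-13 - 9*16) - 1*(-353592) = √(-13 - 144) + 353592 = √(-157) + 353592 = I*√157 + 353592 = 353592 + I*√157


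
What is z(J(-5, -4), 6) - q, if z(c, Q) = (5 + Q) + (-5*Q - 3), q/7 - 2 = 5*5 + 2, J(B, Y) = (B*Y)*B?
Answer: -225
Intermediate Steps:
J(B, Y) = Y*B²
q = 203 (q = 14 + 7*(5*5 + 2) = 14 + 7*(25 + 2) = 14 + 7*27 = 14 + 189 = 203)
z(c, Q) = 2 - 4*Q (z(c, Q) = (5 + Q) + (-3 - 5*Q) = 2 - 4*Q)
z(J(-5, -4), 6) - q = (2 - 4*6) - 1*203 = (2 - 24) - 203 = -22 - 203 = -225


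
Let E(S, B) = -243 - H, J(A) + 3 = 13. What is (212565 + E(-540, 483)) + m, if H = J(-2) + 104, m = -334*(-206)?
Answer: 281012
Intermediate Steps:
J(A) = 10 (J(A) = -3 + 13 = 10)
m = 68804
H = 114 (H = 10 + 104 = 114)
E(S, B) = -357 (E(S, B) = -243 - 1*114 = -243 - 114 = -357)
(212565 + E(-540, 483)) + m = (212565 - 357) + 68804 = 212208 + 68804 = 281012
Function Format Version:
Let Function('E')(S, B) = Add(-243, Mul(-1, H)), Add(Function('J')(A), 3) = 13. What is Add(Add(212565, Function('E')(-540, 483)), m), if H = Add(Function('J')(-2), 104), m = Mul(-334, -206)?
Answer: 281012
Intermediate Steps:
Function('J')(A) = 10 (Function('J')(A) = Add(-3, 13) = 10)
m = 68804
H = 114 (H = Add(10, 104) = 114)
Function('E')(S, B) = -357 (Function('E')(S, B) = Add(-243, Mul(-1, 114)) = Add(-243, -114) = -357)
Add(Add(212565, Function('E')(-540, 483)), m) = Add(Add(212565, -357), 68804) = Add(212208, 68804) = 281012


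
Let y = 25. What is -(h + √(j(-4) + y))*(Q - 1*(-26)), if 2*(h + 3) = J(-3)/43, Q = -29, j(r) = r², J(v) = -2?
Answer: -390/43 + 3*√41 ≈ 10.140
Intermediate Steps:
h = -130/43 (h = -3 + (-2/43)/2 = -3 + (-2*1/43)/2 = -3 + (½)*(-2/43) = -3 - 1/43 = -130/43 ≈ -3.0233)
-(h + √(j(-4) + y))*(Q - 1*(-26)) = -(-130/43 + √((-4)² + 25))*(-29 - 1*(-26)) = -(-130/43 + √(16 + 25))*(-29 + 26) = -(-130/43 + √41)*(-3) = -(390/43 - 3*√41) = -390/43 + 3*√41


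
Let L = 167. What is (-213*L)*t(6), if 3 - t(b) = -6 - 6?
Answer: -533565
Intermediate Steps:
t(b) = 15 (t(b) = 3 - (-6 - 6) = 3 - 1*(-12) = 3 + 12 = 15)
(-213*L)*t(6) = -213*167*15 = -35571*15 = -533565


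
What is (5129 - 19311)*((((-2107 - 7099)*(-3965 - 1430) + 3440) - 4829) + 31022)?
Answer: -704788714546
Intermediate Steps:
(5129 - 19311)*((((-2107 - 7099)*(-3965 - 1430) + 3440) - 4829) + 31022) = -14182*(((-9206*(-5395) + 3440) - 4829) + 31022) = -14182*(((49666370 + 3440) - 4829) + 31022) = -14182*((49669810 - 4829) + 31022) = -14182*(49664981 + 31022) = -14182*49696003 = -704788714546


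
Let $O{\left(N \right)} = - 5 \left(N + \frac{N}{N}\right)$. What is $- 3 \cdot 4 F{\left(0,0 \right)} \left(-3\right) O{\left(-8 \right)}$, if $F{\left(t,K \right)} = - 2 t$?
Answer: $0$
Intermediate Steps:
$O{\left(N \right)} = -5 - 5 N$ ($O{\left(N \right)} = - 5 \left(N + 1\right) = - 5 \left(1 + N\right) = -5 - 5 N$)
$- 3 \cdot 4 F{\left(0,0 \right)} \left(-3\right) O{\left(-8 \right)} = - 3 \cdot 4 \left(\left(-2\right) 0\right) \left(-3\right) \left(-5 - -40\right) = - 3 \cdot 4 \cdot 0 \left(-3\right) \left(-5 + 40\right) = - 3 \cdot 0 \left(-3\right) 35 = \left(-3\right) 0 \cdot 35 = 0 \cdot 35 = 0$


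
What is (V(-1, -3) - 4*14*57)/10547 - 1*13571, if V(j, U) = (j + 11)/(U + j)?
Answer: -286273063/21094 ≈ -13571.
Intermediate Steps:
V(j, U) = (11 + j)/(U + j)
(V(-1, -3) - 4*14*57)/10547 - 1*13571 = ((11 - 1)/(-3 - 1) - 4*14*57)/10547 - 1*13571 = (10/(-4) - 56*57)*(1/10547) - 13571 = (-1/4*10 - 3192)*(1/10547) - 13571 = (-5/2 - 3192)*(1/10547) - 13571 = -6389/2*1/10547 - 13571 = -6389/21094 - 13571 = -286273063/21094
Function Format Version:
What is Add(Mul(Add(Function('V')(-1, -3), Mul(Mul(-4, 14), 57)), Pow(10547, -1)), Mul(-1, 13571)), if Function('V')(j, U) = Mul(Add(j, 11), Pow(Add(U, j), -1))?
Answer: Rational(-286273063, 21094) ≈ -13571.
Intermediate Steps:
Function('V')(j, U) = Mul(Pow(Add(U, j), -1), Add(11, j)) (Function('V')(j, U) = Mul(Add(11, j), Pow(Add(U, j), -1)) = Mul(Pow(Add(U, j), -1), Add(11, j)))
Add(Mul(Add(Function('V')(-1, -3), Mul(Mul(-4, 14), 57)), Pow(10547, -1)), Mul(-1, 13571)) = Add(Mul(Add(Mul(Pow(Add(-3, -1), -1), Add(11, -1)), Mul(Mul(-4, 14), 57)), Pow(10547, -1)), Mul(-1, 13571)) = Add(Mul(Add(Mul(Pow(-4, -1), 10), Mul(-56, 57)), Rational(1, 10547)), -13571) = Add(Mul(Add(Mul(Rational(-1, 4), 10), -3192), Rational(1, 10547)), -13571) = Add(Mul(Add(Rational(-5, 2), -3192), Rational(1, 10547)), -13571) = Add(Mul(Rational(-6389, 2), Rational(1, 10547)), -13571) = Add(Rational(-6389, 21094), -13571) = Rational(-286273063, 21094)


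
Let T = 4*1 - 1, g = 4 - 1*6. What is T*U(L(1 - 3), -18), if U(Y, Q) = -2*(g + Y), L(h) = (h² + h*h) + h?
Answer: -24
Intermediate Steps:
g = -2 (g = 4 - 6 = -2)
L(h) = h + 2*h² (L(h) = (h² + h²) + h = 2*h² + h = h + 2*h²)
T = 3 (T = 4 - 1 = 3)
U(Y, Q) = 4 - 2*Y (U(Y, Q) = -2*(-2 + Y) = 4 - 2*Y)
T*U(L(1 - 3), -18) = 3*(4 - 2*(1 - 3)*(1 + 2*(1 - 3))) = 3*(4 - (-4)*(1 + 2*(-2))) = 3*(4 - (-4)*(1 - 4)) = 3*(4 - (-4)*(-3)) = 3*(4 - 2*6) = 3*(4 - 12) = 3*(-8) = -24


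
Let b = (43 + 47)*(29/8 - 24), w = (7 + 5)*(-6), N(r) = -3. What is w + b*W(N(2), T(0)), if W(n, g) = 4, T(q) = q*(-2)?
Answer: -7407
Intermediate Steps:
T(q) = -2*q
w = -72 (w = 12*(-6) = -72)
b = -7335/4 (b = 90*(29*(⅛) - 24) = 90*(29/8 - 24) = 90*(-163/8) = -7335/4 ≈ -1833.8)
w + b*W(N(2), T(0)) = -72 - 7335/4*4 = -72 - 7335 = -7407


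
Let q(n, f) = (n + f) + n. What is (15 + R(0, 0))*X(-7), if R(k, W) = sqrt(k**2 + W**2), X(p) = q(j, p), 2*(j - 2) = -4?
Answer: -105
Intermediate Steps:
j = 0 (j = 2 + (1/2)*(-4) = 2 - 2 = 0)
q(n, f) = f + 2*n (q(n, f) = (f + n) + n = f + 2*n)
X(p) = p (X(p) = p + 2*0 = p + 0 = p)
R(k, W) = sqrt(W**2 + k**2)
(15 + R(0, 0))*X(-7) = (15 + sqrt(0**2 + 0**2))*(-7) = (15 + sqrt(0 + 0))*(-7) = (15 + sqrt(0))*(-7) = (15 + 0)*(-7) = 15*(-7) = -105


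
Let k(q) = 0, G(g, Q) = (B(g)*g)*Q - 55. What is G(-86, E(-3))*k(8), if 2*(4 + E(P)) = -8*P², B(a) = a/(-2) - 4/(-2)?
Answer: 0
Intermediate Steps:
B(a) = 2 - a/2 (B(a) = a*(-½) - 4*(-½) = -a/2 + 2 = 2 - a/2)
E(P) = -4 - 4*P² (E(P) = -4 + (-8*P²)/2 = -4 - 4*P²)
G(g, Q) = -55 + Q*g*(2 - g/2) (G(g, Q) = ((2 - g/2)*g)*Q - 55 = (g*(2 - g/2))*Q - 55 = Q*g*(2 - g/2) - 55 = -55 + Q*g*(2 - g/2))
G(-86, E(-3))*k(8) = (-55 - ½*(-4 - 4*(-3)²)*(-86)*(-4 - 86))*0 = (-55 - ½*(-4 - 4*9)*(-86)*(-90))*0 = (-55 - ½*(-4 - 36)*(-86)*(-90))*0 = (-55 - ½*(-40)*(-86)*(-90))*0 = (-55 + 154800)*0 = 154745*0 = 0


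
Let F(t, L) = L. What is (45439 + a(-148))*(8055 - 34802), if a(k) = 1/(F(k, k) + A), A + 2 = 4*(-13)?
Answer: -245502073719/202 ≈ -1.2154e+9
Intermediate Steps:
A = -54 (A = -2 + 4*(-13) = -2 - 52 = -54)
a(k) = 1/(-54 + k) (a(k) = 1/(k - 54) = 1/(-54 + k))
(45439 + a(-148))*(8055 - 34802) = (45439 + 1/(-54 - 148))*(8055 - 34802) = (45439 + 1/(-202))*(-26747) = (45439 - 1/202)*(-26747) = (9178677/202)*(-26747) = -245502073719/202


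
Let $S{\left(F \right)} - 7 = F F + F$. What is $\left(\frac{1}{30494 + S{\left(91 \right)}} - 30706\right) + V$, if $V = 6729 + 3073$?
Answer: $- \frac{812601191}{38873} \approx -20904.0$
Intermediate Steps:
$V = 9802$
$S{\left(F \right)} = 7 + F + F^{2}$ ($S{\left(F \right)} = 7 + \left(F F + F\right) = 7 + \left(F^{2} + F\right) = 7 + \left(F + F^{2}\right) = 7 + F + F^{2}$)
$\left(\frac{1}{30494 + S{\left(91 \right)}} - 30706\right) + V = \left(\frac{1}{30494 + \left(7 + 91 + 91^{2}\right)} - 30706\right) + 9802 = \left(\frac{1}{30494 + \left(7 + 91 + 8281\right)} - 30706\right) + 9802 = \left(\frac{1}{30494 + 8379} - 30706\right) + 9802 = \left(\frac{1}{38873} - 30706\right) + 9802 = - \frac{1193634337}{38873} + 9802 = - \frac{812601191}{38873}$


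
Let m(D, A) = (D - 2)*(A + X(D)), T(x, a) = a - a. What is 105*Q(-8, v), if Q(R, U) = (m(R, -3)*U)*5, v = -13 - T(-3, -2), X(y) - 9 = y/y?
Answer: 477750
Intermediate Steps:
X(y) = 10 (X(y) = 9 + y/y = 9 + 1 = 10)
T(x, a) = 0
v = -13 (v = -13 - 1*0 = -13 + 0 = -13)
m(D, A) = (-2 + D)*(10 + A) (m(D, A) = (D - 2)*(A + 10) = (-2 + D)*(10 + A))
Q(R, U) = 5*U*(-14 + 7*R) (Q(R, U) = ((-20 - 2*(-3) + 10*R - 3*R)*U)*5 = ((-20 + 6 + 10*R - 3*R)*U)*5 = ((-14 + 7*R)*U)*5 = (U*(-14 + 7*R))*5 = 5*U*(-14 + 7*R))
105*Q(-8, v) = 105*(35*(-13)*(-2 - 8)) = 105*(35*(-13)*(-10)) = 105*4550 = 477750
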